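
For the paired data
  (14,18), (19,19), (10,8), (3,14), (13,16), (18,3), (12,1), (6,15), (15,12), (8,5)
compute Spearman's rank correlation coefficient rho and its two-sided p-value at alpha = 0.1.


Step 1: Rank x and y separately (midranks; no ties here).
rank(x): 14->7, 19->10, 10->4, 3->1, 13->6, 18->9, 12->5, 6->2, 15->8, 8->3
rank(y): 18->9, 19->10, 8->4, 14->6, 16->8, 3->2, 1->1, 15->7, 12->5, 5->3
Step 2: d_i = R_x(i) - R_y(i); compute d_i^2.
  (7-9)^2=4, (10-10)^2=0, (4-4)^2=0, (1-6)^2=25, (6-8)^2=4, (9-2)^2=49, (5-1)^2=16, (2-7)^2=25, (8-5)^2=9, (3-3)^2=0
sum(d^2) = 132.
Step 3: rho = 1 - 6*132 / (10*(10^2 - 1)) = 1 - 792/990 = 0.200000.
Step 4: Under H0, t = rho * sqrt((n-2)/(1-rho^2)) = 0.5774 ~ t(8).
Step 5: Two-sided p-value from the t-distribution with 8 df = 0.579584.
Step 6: alpha = 0.1. fail to reject H0.

rho = 0.2000, p = 0.579584, fail to reject H0 at alpha = 0.1.


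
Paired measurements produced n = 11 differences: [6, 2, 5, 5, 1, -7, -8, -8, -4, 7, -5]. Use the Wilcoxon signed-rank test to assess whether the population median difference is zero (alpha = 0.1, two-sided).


Step 1: Drop any zero differences (none here) and take |d_i|.
|d| = [6, 2, 5, 5, 1, 7, 8, 8, 4, 7, 5]
Step 2: Midrank |d_i| (ties get averaged ranks).
ranks: |6|->7, |2|->2, |5|->5, |5|->5, |1|->1, |7|->8.5, |8|->10.5, |8|->10.5, |4|->3, |7|->8.5, |5|->5
Step 3: Attach original signs; sum ranks with positive sign and with negative sign.
W+ = 7 + 2 + 5 + 5 + 1 + 8.5 = 28.5
W- = 8.5 + 10.5 + 10.5 + 3 + 5 = 37.5
(Check: W+ + W- = 66 should equal n(n+1)/2 = 66.)
Step 4: Test statistic W = min(W+, W-) = 28.5.
Step 5: Ties in |d|, so use the tie-corrected normal approximation.
        E[W] = n(n+1)/4 = 11*12/4 = 33.
        Tie groups: |d|=5 (t=3), |d|=7 (t=2), |d|=8 (t=2); sum(t^3 - t) = 36.
        Var[W] = n(n+1)(2n+1)/24 - sum(t^3-t)/48 = 3036/24 - 36/48 = 125.75.
        z = (W - E[W]) / sqrt(Var[W]) = (28.5 - 33) / 11.2138 = -0.4013.
        Two-sided p = 2*Phi(z) = 0.688207.
Step 6: alpha = 0.1. fail to reject H0.

W+ = 28.5, W- = 37.5, W = min = 28.5, p = 0.688207, fail to reject H0.


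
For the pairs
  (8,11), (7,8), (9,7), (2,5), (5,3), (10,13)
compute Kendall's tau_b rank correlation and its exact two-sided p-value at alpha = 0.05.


Step 1: Enumerate the 15 unordered pairs (i,j) with i<j and classify each by sign(x_j-x_i) * sign(y_j-y_i).
  (1,2):dx=-1,dy=-3->C; (1,3):dx=+1,dy=-4->D; (1,4):dx=-6,dy=-6->C; (1,5):dx=-3,dy=-8->C
  (1,6):dx=+2,dy=+2->C; (2,3):dx=+2,dy=-1->D; (2,4):dx=-5,dy=-3->C; (2,5):dx=-2,dy=-5->C
  (2,6):dx=+3,dy=+5->C; (3,4):dx=-7,dy=-2->C; (3,5):dx=-4,dy=-4->C; (3,6):dx=+1,dy=+6->C
  (4,5):dx=+3,dy=-2->D; (4,6):dx=+8,dy=+8->C; (5,6):dx=+5,dy=+10->C
Step 2: C = 12, D = 3, total pairs = 15.
Step 3: tau = (C - D)/(n(n-1)/2) = (12 - 3)/15 = 0.600000.
Step 4: Exact two-sided p-value (enumerate n! = 720 permutations of y under H0): p = 0.136111.
Step 5: alpha = 0.05. fail to reject H0.

tau_b = 0.6000 (C=12, D=3), p = 0.136111, fail to reject H0.


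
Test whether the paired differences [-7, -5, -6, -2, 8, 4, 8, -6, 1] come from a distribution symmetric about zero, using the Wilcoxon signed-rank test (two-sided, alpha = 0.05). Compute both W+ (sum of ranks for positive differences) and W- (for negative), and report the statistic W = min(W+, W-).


Step 1: Drop any zero differences (none here) and take |d_i|.
|d| = [7, 5, 6, 2, 8, 4, 8, 6, 1]
Step 2: Midrank |d_i| (ties get averaged ranks).
ranks: |7|->7, |5|->4, |6|->5.5, |2|->2, |8|->8.5, |4|->3, |8|->8.5, |6|->5.5, |1|->1
Step 3: Attach original signs; sum ranks with positive sign and with negative sign.
W+ = 8.5 + 3 + 8.5 + 1 = 21
W- = 7 + 4 + 5.5 + 2 + 5.5 = 24
(Check: W+ + W- = 45 should equal n(n+1)/2 = 45.)
Step 4: Test statistic W = min(W+, W-) = 21.
Step 5: Ties in |d|, so use the tie-corrected normal approximation.
        E[W] = n(n+1)/4 = 9*10/4 = 22.5.
        Tie groups: |d|=6 (t=2), |d|=8 (t=2); sum(t^3 - t) = 12.
        Var[W] = n(n+1)(2n+1)/24 - sum(t^3-t)/48 = 1710/24 - 12/48 = 71.
        z = (W - E[W]) / sqrt(Var[W]) = (21 - 22.5) / 8.4261 = -0.1780.
        Two-sided p = 2*Phi(z) = 0.858709.
Step 6: alpha = 0.05. fail to reject H0.

W+ = 21, W- = 24, W = min = 21, p = 0.858709, fail to reject H0.


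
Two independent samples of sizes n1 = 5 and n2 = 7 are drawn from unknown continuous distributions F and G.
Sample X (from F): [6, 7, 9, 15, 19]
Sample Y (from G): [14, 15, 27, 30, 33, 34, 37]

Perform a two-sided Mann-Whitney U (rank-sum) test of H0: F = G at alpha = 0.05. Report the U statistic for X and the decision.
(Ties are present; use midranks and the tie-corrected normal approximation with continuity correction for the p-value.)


Step 1: Combine and sort all 12 observations; assign midranks.
sorted (value, group): (6,X), (7,X), (9,X), (14,Y), (15,X), (15,Y), (19,X), (27,Y), (30,Y), (33,Y), (34,Y), (37,Y)
ranks: 6->1, 7->2, 9->3, 14->4, 15->5.5, 15->5.5, 19->7, 27->8, 30->9, 33->10, 34->11, 37->12
Step 2: Rank sum for X: R1 = 1 + 2 + 3 + 5.5 + 7 = 18.5.
Step 3: U_X = R1 - n1(n1+1)/2 = 18.5 - 5*6/2 = 18.5 - 15 = 3.5.
       U_Y = n1*n2 - U_X = 35 - 3.5 = 31.5.
Step 4: Ties are present, so use the tie-corrected normal approximation (with continuity correction) for the p-value.
Step 5: p-value = 0.028075; compare to alpha = 0.05. reject H0.

U_X = 3.5, p = 0.028075, reject H0 at alpha = 0.05.


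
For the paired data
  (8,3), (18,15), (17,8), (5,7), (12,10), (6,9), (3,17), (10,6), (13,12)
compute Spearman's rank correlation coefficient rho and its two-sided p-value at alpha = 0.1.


Step 1: Rank x and y separately (midranks; no ties here).
rank(x): 8->4, 18->9, 17->8, 5->2, 12->6, 6->3, 3->1, 10->5, 13->7
rank(y): 3->1, 15->8, 8->4, 7->3, 10->6, 9->5, 17->9, 6->2, 12->7
Step 2: d_i = R_x(i) - R_y(i); compute d_i^2.
  (4-1)^2=9, (9-8)^2=1, (8-4)^2=16, (2-3)^2=1, (6-6)^2=0, (3-5)^2=4, (1-9)^2=64, (5-2)^2=9, (7-7)^2=0
sum(d^2) = 104.
Step 3: rho = 1 - 6*104 / (9*(9^2 - 1)) = 1 - 624/720 = 0.133333.
Step 4: Under H0, t = rho * sqrt((n-2)/(1-rho^2)) = 0.3559 ~ t(7).
Step 5: Two-sided p-value from the t-distribution with 7 df = 0.732368.
Step 6: alpha = 0.1. fail to reject H0.

rho = 0.1333, p = 0.732368, fail to reject H0 at alpha = 0.1.


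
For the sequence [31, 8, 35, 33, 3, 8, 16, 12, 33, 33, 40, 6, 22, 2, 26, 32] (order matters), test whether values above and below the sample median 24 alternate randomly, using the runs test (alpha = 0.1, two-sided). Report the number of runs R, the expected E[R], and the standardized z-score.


Step 1: Compute median = 24; label A = above, B = below.
Labels in order: ABAABBBBAAABBBAA  (n_A = 8, n_B = 8)
Step 2: Count runs R = 7.
Step 3: Under H0 (random ordering), E[R] = 2*n_A*n_B/(n_A+n_B) + 1 = 2*8*8/16 + 1 = 9.0000.
        Var[R] = 2*n_A*n_B*(2*n_A*n_B - n_A - n_B) / ((n_A+n_B)^2 * (n_A+n_B-1)) = 14336/3840 = 3.7333.
        SD[R] = 1.9322.
Step 4: Continuity-corrected z = (R + 0.5 - E[R]) / SD[R] = (7 + 0.5 - 9.0000) / 1.9322 = -0.7763.
Step 5: Two-sided p-value via normal approximation = 2*(1 - Phi(|z|)) = 0.437558.
Step 6: alpha = 0.1. fail to reject H0.

R = 7, z = -0.7763, p = 0.437558, fail to reject H0.


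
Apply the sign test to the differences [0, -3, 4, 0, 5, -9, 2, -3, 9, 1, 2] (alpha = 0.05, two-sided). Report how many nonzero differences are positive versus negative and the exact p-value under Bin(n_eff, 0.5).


Step 1: Discard zero differences. Original n = 11; n_eff = number of nonzero differences = 9.
Nonzero differences (with sign): -3, +4, +5, -9, +2, -3, +9, +1, +2
Step 2: Count signs: positive = 6, negative = 3.
Step 3: Under H0: P(positive) = 0.5, so the number of positives S ~ Bin(9, 0.5).
Step 4: Two-sided exact p-value = sum of Bin(9,0.5) probabilities at or below the observed probability = 0.507812.
Step 5: alpha = 0.05. fail to reject H0.

n_eff = 9, pos = 6, neg = 3, p = 0.507812, fail to reject H0.


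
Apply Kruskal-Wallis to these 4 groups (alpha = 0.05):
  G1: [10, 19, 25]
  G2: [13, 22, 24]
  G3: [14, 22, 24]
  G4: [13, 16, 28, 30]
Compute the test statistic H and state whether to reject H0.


Step 1: Combine all N = 13 observations and assign midranks.
sorted (value, group, rank): (10,G1,1), (13,G2,2.5), (13,G4,2.5), (14,G3,4), (16,G4,5), (19,G1,6), (22,G2,7.5), (22,G3,7.5), (24,G2,9.5), (24,G3,9.5), (25,G1,11), (28,G4,12), (30,G4,13)
Step 2: Sum ranks within each group.
R_1 = 18 (n_1 = 3)
R_2 = 19.5 (n_2 = 3)
R_3 = 21 (n_3 = 3)
R_4 = 32.5 (n_4 = 4)
Step 3: H = 12/(N(N+1)) * sum(R_i^2/n_i) - 3(N+1)
     = 12/(13*14) * (18^2/3 + 19.5^2/3 + 21^2/3 + 32.5^2/4) - 3*14
     = 0.065934 * 645.812 - 42
     = 0.581044.
Step 4: Ties present; correction factor C = 1 - 18/(13^3 - 13) = 0.991758. Corrected H = 0.581044 / 0.991758 = 0.585873.
Step 5: Under H0, H ~ chi^2(3); p-value = 0.899659.
Step 6: alpha = 0.05. fail to reject H0.

H = 0.5859, df = 3, p = 0.899659, fail to reject H0.


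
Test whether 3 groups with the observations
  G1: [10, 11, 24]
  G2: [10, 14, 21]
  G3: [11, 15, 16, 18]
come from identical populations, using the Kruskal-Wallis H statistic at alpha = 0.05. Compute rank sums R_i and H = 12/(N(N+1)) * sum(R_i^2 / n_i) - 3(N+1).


Step 1: Combine all N = 10 observations and assign midranks.
sorted (value, group, rank): (10,G1,1.5), (10,G2,1.5), (11,G1,3.5), (11,G3,3.5), (14,G2,5), (15,G3,6), (16,G3,7), (18,G3,8), (21,G2,9), (24,G1,10)
Step 2: Sum ranks within each group.
R_1 = 15 (n_1 = 3)
R_2 = 15.5 (n_2 = 3)
R_3 = 24.5 (n_3 = 4)
Step 3: H = 12/(N(N+1)) * sum(R_i^2/n_i) - 3(N+1)
     = 12/(10*11) * (15^2/3 + 15.5^2/3 + 24.5^2/4) - 3*11
     = 0.109091 * 305.146 - 33
     = 0.288636.
Step 4: Ties present; correction factor C = 1 - 12/(10^3 - 10) = 0.987879. Corrected H = 0.288636 / 0.987879 = 0.292178.
Step 5: Under H0, H ~ chi^2(2); p-value = 0.864081.
Step 6: alpha = 0.05. fail to reject H0.

H = 0.2922, df = 2, p = 0.864081, fail to reject H0.


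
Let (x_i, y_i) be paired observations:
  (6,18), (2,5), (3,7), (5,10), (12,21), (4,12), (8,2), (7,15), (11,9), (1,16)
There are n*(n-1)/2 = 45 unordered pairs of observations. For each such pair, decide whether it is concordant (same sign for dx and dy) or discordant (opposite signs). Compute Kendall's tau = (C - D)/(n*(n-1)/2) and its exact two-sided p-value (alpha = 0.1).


Step 1: Enumerate the 45 unordered pairs (i,j) with i<j and classify each by sign(x_j-x_i) * sign(y_j-y_i).
  (1,2):dx=-4,dy=-13->C; (1,3):dx=-3,dy=-11->C; (1,4):dx=-1,dy=-8->C; (1,5):dx=+6,dy=+3->C
  (1,6):dx=-2,dy=-6->C; (1,7):dx=+2,dy=-16->D; (1,8):dx=+1,dy=-3->D; (1,9):dx=+5,dy=-9->D
  (1,10):dx=-5,dy=-2->C; (2,3):dx=+1,dy=+2->C; (2,4):dx=+3,dy=+5->C; (2,5):dx=+10,dy=+16->C
  (2,6):dx=+2,dy=+7->C; (2,7):dx=+6,dy=-3->D; (2,8):dx=+5,dy=+10->C; (2,9):dx=+9,dy=+4->C
  (2,10):dx=-1,dy=+11->D; (3,4):dx=+2,dy=+3->C; (3,5):dx=+9,dy=+14->C; (3,6):dx=+1,dy=+5->C
  (3,7):dx=+5,dy=-5->D; (3,8):dx=+4,dy=+8->C; (3,9):dx=+8,dy=+2->C; (3,10):dx=-2,dy=+9->D
  (4,5):dx=+7,dy=+11->C; (4,6):dx=-1,dy=+2->D; (4,7):dx=+3,dy=-8->D; (4,8):dx=+2,dy=+5->C
  (4,9):dx=+6,dy=-1->D; (4,10):dx=-4,dy=+6->D; (5,6):dx=-8,dy=-9->C; (5,7):dx=-4,dy=-19->C
  (5,8):dx=-5,dy=-6->C; (5,9):dx=-1,dy=-12->C; (5,10):dx=-11,dy=-5->C; (6,7):dx=+4,dy=-10->D
  (6,8):dx=+3,dy=+3->C; (6,9):dx=+7,dy=-3->D; (6,10):dx=-3,dy=+4->D; (7,8):dx=-1,dy=+13->D
  (7,9):dx=+3,dy=+7->C; (7,10):dx=-7,dy=+14->D; (8,9):dx=+4,dy=-6->D; (8,10):dx=-6,dy=+1->D
  (9,10):dx=-10,dy=+7->D
Step 2: C = 26, D = 19, total pairs = 45.
Step 3: tau = (C - D)/(n(n-1)/2) = (26 - 19)/45 = 0.155556.
Step 4: Exact two-sided p-value (enumerate n! = 3628800 permutations of y under H0): p = 0.600654.
Step 5: alpha = 0.1. fail to reject H0.

tau_b = 0.1556 (C=26, D=19), p = 0.600654, fail to reject H0.


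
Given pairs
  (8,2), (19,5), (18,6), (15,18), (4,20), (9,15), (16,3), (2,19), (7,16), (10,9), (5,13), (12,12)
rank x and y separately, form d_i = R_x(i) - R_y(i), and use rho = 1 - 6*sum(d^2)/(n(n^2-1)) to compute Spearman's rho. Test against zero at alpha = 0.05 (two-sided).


Step 1: Rank x and y separately (midranks; no ties here).
rank(x): 8->5, 19->12, 18->11, 15->9, 4->2, 9->6, 16->10, 2->1, 7->4, 10->7, 5->3, 12->8
rank(y): 2->1, 5->3, 6->4, 18->10, 20->12, 15->8, 3->2, 19->11, 16->9, 9->5, 13->7, 12->6
Step 2: d_i = R_x(i) - R_y(i); compute d_i^2.
  (5-1)^2=16, (12-3)^2=81, (11-4)^2=49, (9-10)^2=1, (2-12)^2=100, (6-8)^2=4, (10-2)^2=64, (1-11)^2=100, (4-9)^2=25, (7-5)^2=4, (3-7)^2=16, (8-6)^2=4
sum(d^2) = 464.
Step 3: rho = 1 - 6*464 / (12*(12^2 - 1)) = 1 - 2784/1716 = -0.622378.
Step 4: Under H0, t = rho * sqrt((n-2)/(1-rho^2)) = -2.5145 ~ t(10).
Step 5: Two-sided p-value from the t-distribution with 10 df = 0.030676.
Step 6: alpha = 0.05. reject H0.

rho = -0.6224, p = 0.030676, reject H0 at alpha = 0.05.


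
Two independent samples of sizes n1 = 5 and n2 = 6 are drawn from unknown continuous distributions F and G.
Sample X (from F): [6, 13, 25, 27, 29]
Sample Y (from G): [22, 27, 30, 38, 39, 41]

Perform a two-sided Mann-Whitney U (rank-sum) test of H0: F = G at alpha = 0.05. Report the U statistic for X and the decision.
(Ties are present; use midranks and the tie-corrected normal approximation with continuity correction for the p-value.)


Step 1: Combine and sort all 11 observations; assign midranks.
sorted (value, group): (6,X), (13,X), (22,Y), (25,X), (27,X), (27,Y), (29,X), (30,Y), (38,Y), (39,Y), (41,Y)
ranks: 6->1, 13->2, 22->3, 25->4, 27->5.5, 27->5.5, 29->7, 30->8, 38->9, 39->10, 41->11
Step 2: Rank sum for X: R1 = 1 + 2 + 4 + 5.5 + 7 = 19.5.
Step 3: U_X = R1 - n1(n1+1)/2 = 19.5 - 5*6/2 = 19.5 - 15 = 4.5.
       U_Y = n1*n2 - U_X = 30 - 4.5 = 25.5.
Step 4: Ties are present, so use the tie-corrected normal approximation (with continuity correction) for the p-value.
Step 5: p-value = 0.067264; compare to alpha = 0.05. fail to reject H0.

U_X = 4.5, p = 0.067264, fail to reject H0 at alpha = 0.05.


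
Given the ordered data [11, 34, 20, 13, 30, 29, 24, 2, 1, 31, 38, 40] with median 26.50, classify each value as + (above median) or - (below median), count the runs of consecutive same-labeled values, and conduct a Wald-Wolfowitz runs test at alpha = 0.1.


Step 1: Compute median = 26.50; label A = above, B = below.
Labels in order: BABBAABBBAAA  (n_A = 6, n_B = 6)
Step 2: Count runs R = 6.
Step 3: Under H0 (random ordering), E[R] = 2*n_A*n_B/(n_A+n_B) + 1 = 2*6*6/12 + 1 = 7.0000.
        Var[R] = 2*n_A*n_B*(2*n_A*n_B - n_A - n_B) / ((n_A+n_B)^2 * (n_A+n_B-1)) = 4320/1584 = 2.7273.
        SD[R] = 1.6514.
Step 4: Continuity-corrected z = (R + 0.5 - E[R]) / SD[R] = (6 + 0.5 - 7.0000) / 1.6514 = -0.3028.
Step 5: Two-sided p-value via normal approximation = 2*(1 - Phi(|z|)) = 0.762069.
Step 6: alpha = 0.1. fail to reject H0.

R = 6, z = -0.3028, p = 0.762069, fail to reject H0.


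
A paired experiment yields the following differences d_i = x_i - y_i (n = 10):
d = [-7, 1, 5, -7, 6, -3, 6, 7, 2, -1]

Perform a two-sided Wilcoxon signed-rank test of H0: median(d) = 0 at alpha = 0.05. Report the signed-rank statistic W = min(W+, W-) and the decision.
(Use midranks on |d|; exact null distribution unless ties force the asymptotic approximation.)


Step 1: Drop any zero differences (none here) and take |d_i|.
|d| = [7, 1, 5, 7, 6, 3, 6, 7, 2, 1]
Step 2: Midrank |d_i| (ties get averaged ranks).
ranks: |7|->9, |1|->1.5, |5|->5, |7|->9, |6|->6.5, |3|->4, |6|->6.5, |7|->9, |2|->3, |1|->1.5
Step 3: Attach original signs; sum ranks with positive sign and with negative sign.
W+ = 1.5 + 5 + 6.5 + 6.5 + 9 + 3 = 31.5
W- = 9 + 9 + 4 + 1.5 = 23.5
(Check: W+ + W- = 55 should equal n(n+1)/2 = 55.)
Step 4: Test statistic W = min(W+, W-) = 23.5.
Step 5: Ties in |d|, so use the tie-corrected normal approximation.
        E[W] = n(n+1)/4 = 10*11/4 = 27.5.
        Tie groups: |d|=1 (t=2), |d|=6 (t=2), |d|=7 (t=3); sum(t^3 - t) = 36.
        Var[W] = n(n+1)(2n+1)/24 - sum(t^3-t)/48 = 2310/24 - 36/48 = 95.5.
        z = (W - E[W]) / sqrt(Var[W]) = (23.5 - 27.5) / 9.7724 = -0.4093.
        Two-sided p = 2*Phi(z) = 0.682308.
Step 6: alpha = 0.05. fail to reject H0.

W+ = 31.5, W- = 23.5, W = min = 23.5, p = 0.682308, fail to reject H0.


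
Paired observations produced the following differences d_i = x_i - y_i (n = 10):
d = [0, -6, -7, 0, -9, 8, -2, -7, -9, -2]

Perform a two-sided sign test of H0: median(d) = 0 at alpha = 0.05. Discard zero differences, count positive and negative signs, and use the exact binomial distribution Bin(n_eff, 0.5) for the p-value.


Step 1: Discard zero differences. Original n = 10; n_eff = number of nonzero differences = 8.
Nonzero differences (with sign): -6, -7, -9, +8, -2, -7, -9, -2
Step 2: Count signs: positive = 1, negative = 7.
Step 3: Under H0: P(positive) = 0.5, so the number of positives S ~ Bin(8, 0.5).
Step 4: Two-sided exact p-value = sum of Bin(8,0.5) probabilities at or below the observed probability = 0.070312.
Step 5: alpha = 0.05. fail to reject H0.

n_eff = 8, pos = 1, neg = 7, p = 0.070312, fail to reject H0.


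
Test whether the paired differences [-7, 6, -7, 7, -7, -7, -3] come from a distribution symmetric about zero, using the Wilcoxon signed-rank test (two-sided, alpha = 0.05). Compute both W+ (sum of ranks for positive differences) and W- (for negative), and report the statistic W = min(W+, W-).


Step 1: Drop any zero differences (none here) and take |d_i|.
|d| = [7, 6, 7, 7, 7, 7, 3]
Step 2: Midrank |d_i| (ties get averaged ranks).
ranks: |7|->5, |6|->2, |7|->5, |7|->5, |7|->5, |7|->5, |3|->1
Step 3: Attach original signs; sum ranks with positive sign and with negative sign.
W+ = 2 + 5 = 7
W- = 5 + 5 + 5 + 5 + 1 = 21
(Check: W+ + W- = 28 should equal n(n+1)/2 = 28.)
Step 4: Test statistic W = min(W+, W-) = 7.
Step 5: Ties in |d|, so use the tie-corrected normal approximation.
        E[W] = n(n+1)/4 = 7*8/4 = 14.
        Tie groups: |d|=7 (t=5); sum(t^3 - t) = 120.
        Var[W] = n(n+1)(2n+1)/24 - sum(t^3-t)/48 = 840/24 - 120/48 = 32.5.
        z = (W - E[W]) / sqrt(Var[W]) = (7 - 14) / 5.7009 = -1.2279.
        Two-sided p = 2*Phi(z) = 0.219492.
Step 6: alpha = 0.05. fail to reject H0.

W+ = 7, W- = 21, W = min = 7, p = 0.219492, fail to reject H0.


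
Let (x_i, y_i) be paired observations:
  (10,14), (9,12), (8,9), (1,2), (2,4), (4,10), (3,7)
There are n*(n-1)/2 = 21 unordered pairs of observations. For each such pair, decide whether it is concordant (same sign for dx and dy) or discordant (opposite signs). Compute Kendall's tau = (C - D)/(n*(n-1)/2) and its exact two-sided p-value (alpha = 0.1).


Step 1: Enumerate the 21 unordered pairs (i,j) with i<j and classify each by sign(x_j-x_i) * sign(y_j-y_i).
  (1,2):dx=-1,dy=-2->C; (1,3):dx=-2,dy=-5->C; (1,4):dx=-9,dy=-12->C; (1,5):dx=-8,dy=-10->C
  (1,6):dx=-6,dy=-4->C; (1,7):dx=-7,dy=-7->C; (2,3):dx=-1,dy=-3->C; (2,4):dx=-8,dy=-10->C
  (2,5):dx=-7,dy=-8->C; (2,6):dx=-5,dy=-2->C; (2,7):dx=-6,dy=-5->C; (3,4):dx=-7,dy=-7->C
  (3,5):dx=-6,dy=-5->C; (3,6):dx=-4,dy=+1->D; (3,7):dx=-5,dy=-2->C; (4,5):dx=+1,dy=+2->C
  (4,6):dx=+3,dy=+8->C; (4,7):dx=+2,dy=+5->C; (5,6):dx=+2,dy=+6->C; (5,7):dx=+1,dy=+3->C
  (6,7):dx=-1,dy=-3->C
Step 2: C = 20, D = 1, total pairs = 21.
Step 3: tau = (C - D)/(n(n-1)/2) = (20 - 1)/21 = 0.904762.
Step 4: Exact two-sided p-value (enumerate n! = 5040 permutations of y under H0): p = 0.002778.
Step 5: alpha = 0.1. reject H0.

tau_b = 0.9048 (C=20, D=1), p = 0.002778, reject H0.


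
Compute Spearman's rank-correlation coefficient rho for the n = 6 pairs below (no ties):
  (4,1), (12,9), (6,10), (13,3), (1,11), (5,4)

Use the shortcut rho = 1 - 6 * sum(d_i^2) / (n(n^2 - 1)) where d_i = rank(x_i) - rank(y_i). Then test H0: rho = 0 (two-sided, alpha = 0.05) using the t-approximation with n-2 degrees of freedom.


Step 1: Rank x and y separately (midranks; no ties here).
rank(x): 4->2, 12->5, 6->4, 13->6, 1->1, 5->3
rank(y): 1->1, 9->4, 10->5, 3->2, 11->6, 4->3
Step 2: d_i = R_x(i) - R_y(i); compute d_i^2.
  (2-1)^2=1, (5-4)^2=1, (4-5)^2=1, (6-2)^2=16, (1-6)^2=25, (3-3)^2=0
sum(d^2) = 44.
Step 3: rho = 1 - 6*44 / (6*(6^2 - 1)) = 1 - 264/210 = -0.257143.
Step 4: Under H0, t = rho * sqrt((n-2)/(1-rho^2)) = -0.5322 ~ t(4).
Step 5: Two-sided p-value from the t-distribution with 4 df = 0.622787.
Step 6: alpha = 0.05. fail to reject H0.

rho = -0.2571, p = 0.622787, fail to reject H0 at alpha = 0.05.


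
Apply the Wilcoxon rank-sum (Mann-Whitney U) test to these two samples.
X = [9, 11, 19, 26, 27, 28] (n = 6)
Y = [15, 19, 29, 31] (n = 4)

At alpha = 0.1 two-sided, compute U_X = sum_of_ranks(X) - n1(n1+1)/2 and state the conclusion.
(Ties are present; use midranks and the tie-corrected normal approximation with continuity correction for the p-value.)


Step 1: Combine and sort all 10 observations; assign midranks.
sorted (value, group): (9,X), (11,X), (15,Y), (19,X), (19,Y), (26,X), (27,X), (28,X), (29,Y), (31,Y)
ranks: 9->1, 11->2, 15->3, 19->4.5, 19->4.5, 26->6, 27->7, 28->8, 29->9, 31->10
Step 2: Rank sum for X: R1 = 1 + 2 + 4.5 + 6 + 7 + 8 = 28.5.
Step 3: U_X = R1 - n1(n1+1)/2 = 28.5 - 6*7/2 = 28.5 - 21 = 7.5.
       U_Y = n1*n2 - U_X = 24 - 7.5 = 16.5.
Step 4: Ties are present, so use the tie-corrected normal approximation (with continuity correction) for the p-value.
Step 5: p-value = 0.392330; compare to alpha = 0.1. fail to reject H0.

U_X = 7.5, p = 0.392330, fail to reject H0 at alpha = 0.1.


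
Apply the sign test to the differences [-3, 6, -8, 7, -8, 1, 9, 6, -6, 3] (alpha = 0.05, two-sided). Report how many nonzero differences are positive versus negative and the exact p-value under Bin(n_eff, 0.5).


Step 1: Discard zero differences. Original n = 10; n_eff = number of nonzero differences = 10.
Nonzero differences (with sign): -3, +6, -8, +7, -8, +1, +9, +6, -6, +3
Step 2: Count signs: positive = 6, negative = 4.
Step 3: Under H0: P(positive) = 0.5, so the number of positives S ~ Bin(10, 0.5).
Step 4: Two-sided exact p-value = sum of Bin(10,0.5) probabilities at or below the observed probability = 0.753906.
Step 5: alpha = 0.05. fail to reject H0.

n_eff = 10, pos = 6, neg = 4, p = 0.753906, fail to reject H0.


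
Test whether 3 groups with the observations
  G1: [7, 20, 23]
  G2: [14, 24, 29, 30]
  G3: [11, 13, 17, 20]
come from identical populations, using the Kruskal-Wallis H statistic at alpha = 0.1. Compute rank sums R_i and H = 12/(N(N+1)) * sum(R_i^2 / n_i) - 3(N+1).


Step 1: Combine all N = 11 observations and assign midranks.
sorted (value, group, rank): (7,G1,1), (11,G3,2), (13,G3,3), (14,G2,4), (17,G3,5), (20,G1,6.5), (20,G3,6.5), (23,G1,8), (24,G2,9), (29,G2,10), (30,G2,11)
Step 2: Sum ranks within each group.
R_1 = 15.5 (n_1 = 3)
R_2 = 34 (n_2 = 4)
R_3 = 16.5 (n_3 = 4)
Step 3: H = 12/(N(N+1)) * sum(R_i^2/n_i) - 3(N+1)
     = 12/(11*12) * (15.5^2/3 + 34^2/4 + 16.5^2/4) - 3*12
     = 0.090909 * 437.146 - 36
     = 3.740530.
Step 4: Ties present; correction factor C = 1 - 6/(11^3 - 11) = 0.995455. Corrected H = 3.740530 / 0.995455 = 3.757610.
Step 5: Under H0, H ~ chi^2(2); p-value = 0.152773.
Step 6: alpha = 0.1. fail to reject H0.

H = 3.7576, df = 2, p = 0.152773, fail to reject H0.


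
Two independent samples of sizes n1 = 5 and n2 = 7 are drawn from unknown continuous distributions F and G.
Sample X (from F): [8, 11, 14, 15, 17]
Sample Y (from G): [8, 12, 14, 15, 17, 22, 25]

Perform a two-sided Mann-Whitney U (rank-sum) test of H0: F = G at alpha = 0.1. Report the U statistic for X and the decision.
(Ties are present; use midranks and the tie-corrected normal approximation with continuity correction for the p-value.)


Step 1: Combine and sort all 12 observations; assign midranks.
sorted (value, group): (8,X), (8,Y), (11,X), (12,Y), (14,X), (14,Y), (15,X), (15,Y), (17,X), (17,Y), (22,Y), (25,Y)
ranks: 8->1.5, 8->1.5, 11->3, 12->4, 14->5.5, 14->5.5, 15->7.5, 15->7.5, 17->9.5, 17->9.5, 22->11, 25->12
Step 2: Rank sum for X: R1 = 1.5 + 3 + 5.5 + 7.5 + 9.5 = 27.
Step 3: U_X = R1 - n1(n1+1)/2 = 27 - 5*6/2 = 27 - 15 = 12.
       U_Y = n1*n2 - U_X = 35 - 12 = 23.
Step 4: Ties are present, so use the tie-corrected normal approximation (with continuity correction) for the p-value.
Step 5: p-value = 0.413508; compare to alpha = 0.1. fail to reject H0.

U_X = 12, p = 0.413508, fail to reject H0 at alpha = 0.1.


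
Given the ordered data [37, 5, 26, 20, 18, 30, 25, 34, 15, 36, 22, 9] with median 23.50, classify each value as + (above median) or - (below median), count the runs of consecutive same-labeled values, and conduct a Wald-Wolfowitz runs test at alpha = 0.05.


Step 1: Compute median = 23.50; label A = above, B = below.
Labels in order: ABABBAAABABB  (n_A = 6, n_B = 6)
Step 2: Count runs R = 8.
Step 3: Under H0 (random ordering), E[R] = 2*n_A*n_B/(n_A+n_B) + 1 = 2*6*6/12 + 1 = 7.0000.
        Var[R] = 2*n_A*n_B*(2*n_A*n_B - n_A - n_B) / ((n_A+n_B)^2 * (n_A+n_B-1)) = 4320/1584 = 2.7273.
        SD[R] = 1.6514.
Step 4: Continuity-corrected z = (R - 0.5 - E[R]) / SD[R] = (8 - 0.5 - 7.0000) / 1.6514 = 0.3028.
Step 5: Two-sided p-value via normal approximation = 2*(1 - Phi(|z|)) = 0.762069.
Step 6: alpha = 0.05. fail to reject H0.

R = 8, z = 0.3028, p = 0.762069, fail to reject H0.


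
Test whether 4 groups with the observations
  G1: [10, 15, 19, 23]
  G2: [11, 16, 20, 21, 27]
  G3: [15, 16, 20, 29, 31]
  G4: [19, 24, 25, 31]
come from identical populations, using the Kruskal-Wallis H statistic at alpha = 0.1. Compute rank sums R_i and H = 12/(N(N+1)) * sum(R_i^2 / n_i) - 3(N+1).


Step 1: Combine all N = 18 observations and assign midranks.
sorted (value, group, rank): (10,G1,1), (11,G2,2), (15,G1,3.5), (15,G3,3.5), (16,G2,5.5), (16,G3,5.5), (19,G1,7.5), (19,G4,7.5), (20,G2,9.5), (20,G3,9.5), (21,G2,11), (23,G1,12), (24,G4,13), (25,G4,14), (27,G2,15), (29,G3,16), (31,G3,17.5), (31,G4,17.5)
Step 2: Sum ranks within each group.
R_1 = 24 (n_1 = 4)
R_2 = 43 (n_2 = 5)
R_3 = 52 (n_3 = 5)
R_4 = 52 (n_4 = 4)
Step 3: H = 12/(N(N+1)) * sum(R_i^2/n_i) - 3(N+1)
     = 12/(18*19) * (24^2/4 + 43^2/5 + 52^2/5 + 52^2/4) - 3*19
     = 0.035088 * 1730.6 - 57
     = 3.722807.
Step 4: Ties present; correction factor C = 1 - 30/(18^3 - 18) = 0.994840. Corrected H = 3.722807 / 0.994840 = 3.742116.
Step 5: Under H0, H ~ chi^2(3); p-value = 0.290691.
Step 6: alpha = 0.1. fail to reject H0.

H = 3.7421, df = 3, p = 0.290691, fail to reject H0.


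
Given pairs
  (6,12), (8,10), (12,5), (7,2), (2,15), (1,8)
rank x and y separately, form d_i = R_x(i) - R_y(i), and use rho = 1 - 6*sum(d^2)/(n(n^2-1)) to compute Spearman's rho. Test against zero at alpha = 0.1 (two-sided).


Step 1: Rank x and y separately (midranks; no ties here).
rank(x): 6->3, 8->5, 12->6, 7->4, 2->2, 1->1
rank(y): 12->5, 10->4, 5->2, 2->1, 15->6, 8->3
Step 2: d_i = R_x(i) - R_y(i); compute d_i^2.
  (3-5)^2=4, (5-4)^2=1, (6-2)^2=16, (4-1)^2=9, (2-6)^2=16, (1-3)^2=4
sum(d^2) = 50.
Step 3: rho = 1 - 6*50 / (6*(6^2 - 1)) = 1 - 300/210 = -0.428571.
Step 4: Under H0, t = rho * sqrt((n-2)/(1-rho^2)) = -0.9487 ~ t(4).
Step 5: Two-sided p-value from the t-distribution with 4 df = 0.396501.
Step 6: alpha = 0.1. fail to reject H0.

rho = -0.4286, p = 0.396501, fail to reject H0 at alpha = 0.1.


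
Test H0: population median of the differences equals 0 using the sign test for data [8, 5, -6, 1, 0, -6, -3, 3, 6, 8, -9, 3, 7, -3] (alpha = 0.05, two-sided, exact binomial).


Step 1: Discard zero differences. Original n = 14; n_eff = number of nonzero differences = 13.
Nonzero differences (with sign): +8, +5, -6, +1, -6, -3, +3, +6, +8, -9, +3, +7, -3
Step 2: Count signs: positive = 8, negative = 5.
Step 3: Under H0: P(positive) = 0.5, so the number of positives S ~ Bin(13, 0.5).
Step 4: Two-sided exact p-value = sum of Bin(13,0.5) probabilities at or below the observed probability = 0.581055.
Step 5: alpha = 0.05. fail to reject H0.

n_eff = 13, pos = 8, neg = 5, p = 0.581055, fail to reject H0.


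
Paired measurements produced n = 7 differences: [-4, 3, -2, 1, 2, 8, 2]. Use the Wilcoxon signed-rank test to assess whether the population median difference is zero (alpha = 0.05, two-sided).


Step 1: Drop any zero differences (none here) and take |d_i|.
|d| = [4, 3, 2, 1, 2, 8, 2]
Step 2: Midrank |d_i| (ties get averaged ranks).
ranks: |4|->6, |3|->5, |2|->3, |1|->1, |2|->3, |8|->7, |2|->3
Step 3: Attach original signs; sum ranks with positive sign and with negative sign.
W+ = 5 + 1 + 3 + 7 + 3 = 19
W- = 6 + 3 = 9
(Check: W+ + W- = 28 should equal n(n+1)/2 = 28.)
Step 4: Test statistic W = min(W+, W-) = 9.
Step 5: Ties in |d|, so use the tie-corrected normal approximation.
        E[W] = n(n+1)/4 = 7*8/4 = 14.
        Tie groups: |d|=2 (t=3); sum(t^3 - t) = 24.
        Var[W] = n(n+1)(2n+1)/24 - sum(t^3-t)/48 = 840/24 - 24/48 = 34.5.
        z = (W - E[W]) / sqrt(Var[W]) = (9 - 14) / 5.8737 = -0.8513.
        Two-sided p = 2*Phi(z) = 0.394627.
Step 6: alpha = 0.05. fail to reject H0.

W+ = 19, W- = 9, W = min = 9, p = 0.394627, fail to reject H0.


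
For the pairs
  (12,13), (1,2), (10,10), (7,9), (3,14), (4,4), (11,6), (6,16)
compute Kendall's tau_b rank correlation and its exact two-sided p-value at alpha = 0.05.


Step 1: Enumerate the 28 unordered pairs (i,j) with i<j and classify each by sign(x_j-x_i) * sign(y_j-y_i).
  (1,2):dx=-11,dy=-11->C; (1,3):dx=-2,dy=-3->C; (1,4):dx=-5,dy=-4->C; (1,5):dx=-9,dy=+1->D
  (1,6):dx=-8,dy=-9->C; (1,7):dx=-1,dy=-7->C; (1,8):dx=-6,dy=+3->D; (2,3):dx=+9,dy=+8->C
  (2,4):dx=+6,dy=+7->C; (2,5):dx=+2,dy=+12->C; (2,6):dx=+3,dy=+2->C; (2,7):dx=+10,dy=+4->C
  (2,8):dx=+5,dy=+14->C; (3,4):dx=-3,dy=-1->C; (3,5):dx=-7,dy=+4->D; (3,6):dx=-6,dy=-6->C
  (3,7):dx=+1,dy=-4->D; (3,8):dx=-4,dy=+6->D; (4,5):dx=-4,dy=+5->D; (4,6):dx=-3,dy=-5->C
  (4,7):dx=+4,dy=-3->D; (4,8):dx=-1,dy=+7->D; (5,6):dx=+1,dy=-10->D; (5,7):dx=+8,dy=-8->D
  (5,8):dx=+3,dy=+2->C; (6,7):dx=+7,dy=+2->C; (6,8):dx=+2,dy=+12->C; (7,8):dx=-5,dy=+10->D
Step 2: C = 17, D = 11, total pairs = 28.
Step 3: tau = (C - D)/(n(n-1)/2) = (17 - 11)/28 = 0.214286.
Step 4: Exact two-sided p-value (enumerate n! = 40320 permutations of y under H0): p = 0.548413.
Step 5: alpha = 0.05. fail to reject H0.

tau_b = 0.2143 (C=17, D=11), p = 0.548413, fail to reject H0.


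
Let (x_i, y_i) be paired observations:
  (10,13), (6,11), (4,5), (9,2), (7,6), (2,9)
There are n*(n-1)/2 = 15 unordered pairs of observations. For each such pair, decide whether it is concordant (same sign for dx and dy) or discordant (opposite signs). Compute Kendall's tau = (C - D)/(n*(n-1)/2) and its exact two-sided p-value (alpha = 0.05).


Step 1: Enumerate the 15 unordered pairs (i,j) with i<j and classify each by sign(x_j-x_i) * sign(y_j-y_i).
  (1,2):dx=-4,dy=-2->C; (1,3):dx=-6,dy=-8->C; (1,4):dx=-1,dy=-11->C; (1,5):dx=-3,dy=-7->C
  (1,6):dx=-8,dy=-4->C; (2,3):dx=-2,dy=-6->C; (2,4):dx=+3,dy=-9->D; (2,5):dx=+1,dy=-5->D
  (2,6):dx=-4,dy=-2->C; (3,4):dx=+5,dy=-3->D; (3,5):dx=+3,dy=+1->C; (3,6):dx=-2,dy=+4->D
  (4,5):dx=-2,dy=+4->D; (4,6):dx=-7,dy=+7->D; (5,6):dx=-5,dy=+3->D
Step 2: C = 8, D = 7, total pairs = 15.
Step 3: tau = (C - D)/(n(n-1)/2) = (8 - 7)/15 = 0.066667.
Step 4: Exact two-sided p-value (enumerate n! = 720 permutations of y under H0): p = 1.000000.
Step 5: alpha = 0.05. fail to reject H0.

tau_b = 0.0667 (C=8, D=7), p = 1.000000, fail to reject H0.


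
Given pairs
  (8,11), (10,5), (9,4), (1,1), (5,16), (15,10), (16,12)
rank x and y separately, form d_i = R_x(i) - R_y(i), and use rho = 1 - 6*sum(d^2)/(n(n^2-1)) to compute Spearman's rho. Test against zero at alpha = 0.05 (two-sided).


Step 1: Rank x and y separately (midranks; no ties here).
rank(x): 8->3, 10->5, 9->4, 1->1, 5->2, 15->6, 16->7
rank(y): 11->5, 5->3, 4->2, 1->1, 16->7, 10->4, 12->6
Step 2: d_i = R_x(i) - R_y(i); compute d_i^2.
  (3-5)^2=4, (5-3)^2=4, (4-2)^2=4, (1-1)^2=0, (2-7)^2=25, (6-4)^2=4, (7-6)^2=1
sum(d^2) = 42.
Step 3: rho = 1 - 6*42 / (7*(7^2 - 1)) = 1 - 252/336 = 0.250000.
Step 4: Under H0, t = rho * sqrt((n-2)/(1-rho^2)) = 0.5774 ~ t(5).
Step 5: Two-sided p-value from the t-distribution with 5 df = 0.588724.
Step 6: alpha = 0.05. fail to reject H0.

rho = 0.2500, p = 0.588724, fail to reject H0 at alpha = 0.05.


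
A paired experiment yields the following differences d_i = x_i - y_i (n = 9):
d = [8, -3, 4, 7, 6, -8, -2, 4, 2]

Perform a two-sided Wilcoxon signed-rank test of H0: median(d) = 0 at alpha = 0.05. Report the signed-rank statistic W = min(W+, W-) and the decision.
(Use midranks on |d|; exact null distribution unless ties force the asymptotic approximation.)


Step 1: Drop any zero differences (none here) and take |d_i|.
|d| = [8, 3, 4, 7, 6, 8, 2, 4, 2]
Step 2: Midrank |d_i| (ties get averaged ranks).
ranks: |8|->8.5, |3|->3, |4|->4.5, |7|->7, |6|->6, |8|->8.5, |2|->1.5, |4|->4.5, |2|->1.5
Step 3: Attach original signs; sum ranks with positive sign and with negative sign.
W+ = 8.5 + 4.5 + 7 + 6 + 4.5 + 1.5 = 32
W- = 3 + 8.5 + 1.5 = 13
(Check: W+ + W- = 45 should equal n(n+1)/2 = 45.)
Step 4: Test statistic W = min(W+, W-) = 13.
Step 5: Ties in |d|, so use the tie-corrected normal approximation.
        E[W] = n(n+1)/4 = 9*10/4 = 22.5.
        Tie groups: |d|=2 (t=2), |d|=4 (t=2), |d|=8 (t=2); sum(t^3 - t) = 18.
        Var[W] = n(n+1)(2n+1)/24 - sum(t^3-t)/48 = 1710/24 - 18/48 = 70.875.
        z = (W - E[W]) / sqrt(Var[W]) = (13 - 22.5) / 8.4187 = -1.1284.
        Two-sided p = 2*Phi(z) = 0.259136.
Step 6: alpha = 0.05. fail to reject H0.

W+ = 32, W- = 13, W = min = 13, p = 0.259136, fail to reject H0.


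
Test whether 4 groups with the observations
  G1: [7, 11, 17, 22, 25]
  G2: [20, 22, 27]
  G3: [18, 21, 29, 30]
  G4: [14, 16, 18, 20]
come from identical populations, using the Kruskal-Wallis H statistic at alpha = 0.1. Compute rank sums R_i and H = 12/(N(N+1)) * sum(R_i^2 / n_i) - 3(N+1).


Step 1: Combine all N = 16 observations and assign midranks.
sorted (value, group, rank): (7,G1,1), (11,G1,2), (14,G4,3), (16,G4,4), (17,G1,5), (18,G3,6.5), (18,G4,6.5), (20,G2,8.5), (20,G4,8.5), (21,G3,10), (22,G1,11.5), (22,G2,11.5), (25,G1,13), (27,G2,14), (29,G3,15), (30,G3,16)
Step 2: Sum ranks within each group.
R_1 = 32.5 (n_1 = 5)
R_2 = 34 (n_2 = 3)
R_3 = 47.5 (n_3 = 4)
R_4 = 22 (n_4 = 4)
Step 3: H = 12/(N(N+1)) * sum(R_i^2/n_i) - 3(N+1)
     = 12/(16*17) * (32.5^2/5 + 34^2/3 + 47.5^2/4 + 22^2/4) - 3*17
     = 0.044118 * 1281.65 - 51
     = 5.543199.
Step 4: Ties present; correction factor C = 1 - 18/(16^3 - 16) = 0.995588. Corrected H = 5.543199 / 0.995588 = 5.567762.
Step 5: Under H0, H ~ chi^2(3); p-value = 0.134641.
Step 6: alpha = 0.1. fail to reject H0.

H = 5.5678, df = 3, p = 0.134641, fail to reject H0.


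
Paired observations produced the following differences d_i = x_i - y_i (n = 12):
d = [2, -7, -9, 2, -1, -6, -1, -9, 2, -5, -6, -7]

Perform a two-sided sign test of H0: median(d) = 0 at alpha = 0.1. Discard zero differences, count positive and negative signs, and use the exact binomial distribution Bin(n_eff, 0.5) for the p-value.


Step 1: Discard zero differences. Original n = 12; n_eff = number of nonzero differences = 12.
Nonzero differences (with sign): +2, -7, -9, +2, -1, -6, -1, -9, +2, -5, -6, -7
Step 2: Count signs: positive = 3, negative = 9.
Step 3: Under H0: P(positive) = 0.5, so the number of positives S ~ Bin(12, 0.5).
Step 4: Two-sided exact p-value = sum of Bin(12,0.5) probabilities at or below the observed probability = 0.145996.
Step 5: alpha = 0.1. fail to reject H0.

n_eff = 12, pos = 3, neg = 9, p = 0.145996, fail to reject H0.


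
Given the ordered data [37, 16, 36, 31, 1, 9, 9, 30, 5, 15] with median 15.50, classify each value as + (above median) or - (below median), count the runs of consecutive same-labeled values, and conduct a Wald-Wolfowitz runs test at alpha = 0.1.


Step 1: Compute median = 15.50; label A = above, B = below.
Labels in order: AAAABBBABB  (n_A = 5, n_B = 5)
Step 2: Count runs R = 4.
Step 3: Under H0 (random ordering), E[R] = 2*n_A*n_B/(n_A+n_B) + 1 = 2*5*5/10 + 1 = 6.0000.
        Var[R] = 2*n_A*n_B*(2*n_A*n_B - n_A - n_B) / ((n_A+n_B)^2 * (n_A+n_B-1)) = 2000/900 = 2.2222.
        SD[R] = 1.4907.
Step 4: Continuity-corrected z = (R + 0.5 - E[R]) / SD[R] = (4 + 0.5 - 6.0000) / 1.4907 = -1.0062.
Step 5: Two-sided p-value via normal approximation = 2*(1 - Phi(|z|)) = 0.314305.
Step 6: alpha = 0.1. fail to reject H0.

R = 4, z = -1.0062, p = 0.314305, fail to reject H0.


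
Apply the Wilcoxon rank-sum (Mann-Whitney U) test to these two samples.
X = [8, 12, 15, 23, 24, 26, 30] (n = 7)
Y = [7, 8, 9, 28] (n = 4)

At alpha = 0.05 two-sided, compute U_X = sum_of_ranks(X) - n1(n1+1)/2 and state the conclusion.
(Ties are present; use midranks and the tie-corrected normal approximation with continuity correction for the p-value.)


Step 1: Combine and sort all 11 observations; assign midranks.
sorted (value, group): (7,Y), (8,X), (8,Y), (9,Y), (12,X), (15,X), (23,X), (24,X), (26,X), (28,Y), (30,X)
ranks: 7->1, 8->2.5, 8->2.5, 9->4, 12->5, 15->6, 23->7, 24->8, 26->9, 28->10, 30->11
Step 2: Rank sum for X: R1 = 2.5 + 5 + 6 + 7 + 8 + 9 + 11 = 48.5.
Step 3: U_X = R1 - n1(n1+1)/2 = 48.5 - 7*8/2 = 48.5 - 28 = 20.5.
       U_Y = n1*n2 - U_X = 28 - 20.5 = 7.5.
Step 4: Ties are present, so use the tie-corrected normal approximation (with continuity correction) for the p-value.
Step 5: p-value = 0.255756; compare to alpha = 0.05. fail to reject H0.

U_X = 20.5, p = 0.255756, fail to reject H0 at alpha = 0.05.


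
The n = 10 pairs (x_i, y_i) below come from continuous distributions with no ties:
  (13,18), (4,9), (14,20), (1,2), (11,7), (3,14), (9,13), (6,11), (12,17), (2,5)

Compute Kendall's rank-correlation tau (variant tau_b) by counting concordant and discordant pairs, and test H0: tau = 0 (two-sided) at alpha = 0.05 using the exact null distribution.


Step 1: Enumerate the 45 unordered pairs (i,j) with i<j and classify each by sign(x_j-x_i) * sign(y_j-y_i).
  (1,2):dx=-9,dy=-9->C; (1,3):dx=+1,dy=+2->C; (1,4):dx=-12,dy=-16->C; (1,5):dx=-2,dy=-11->C
  (1,6):dx=-10,dy=-4->C; (1,7):dx=-4,dy=-5->C; (1,8):dx=-7,dy=-7->C; (1,9):dx=-1,dy=-1->C
  (1,10):dx=-11,dy=-13->C; (2,3):dx=+10,dy=+11->C; (2,4):dx=-3,dy=-7->C; (2,5):dx=+7,dy=-2->D
  (2,6):dx=-1,dy=+5->D; (2,7):dx=+5,dy=+4->C; (2,8):dx=+2,dy=+2->C; (2,9):dx=+8,dy=+8->C
  (2,10):dx=-2,dy=-4->C; (3,4):dx=-13,dy=-18->C; (3,5):dx=-3,dy=-13->C; (3,6):dx=-11,dy=-6->C
  (3,7):dx=-5,dy=-7->C; (3,8):dx=-8,dy=-9->C; (3,9):dx=-2,dy=-3->C; (3,10):dx=-12,dy=-15->C
  (4,5):dx=+10,dy=+5->C; (4,6):dx=+2,dy=+12->C; (4,7):dx=+8,dy=+11->C; (4,8):dx=+5,dy=+9->C
  (4,9):dx=+11,dy=+15->C; (4,10):dx=+1,dy=+3->C; (5,6):dx=-8,dy=+7->D; (5,7):dx=-2,dy=+6->D
  (5,8):dx=-5,dy=+4->D; (5,9):dx=+1,dy=+10->C; (5,10):dx=-9,dy=-2->C; (6,7):dx=+6,dy=-1->D
  (6,8):dx=+3,dy=-3->D; (6,9):dx=+9,dy=+3->C; (6,10):dx=-1,dy=-9->C; (7,8):dx=-3,dy=-2->C
  (7,9):dx=+3,dy=+4->C; (7,10):dx=-7,dy=-8->C; (8,9):dx=+6,dy=+6->C; (8,10):dx=-4,dy=-6->C
  (9,10):dx=-10,dy=-12->C
Step 2: C = 38, D = 7, total pairs = 45.
Step 3: tau = (C - D)/(n(n-1)/2) = (38 - 7)/45 = 0.688889.
Step 4: Exact two-sided p-value (enumerate n! = 3628800 permutations of y under H0): p = 0.004687.
Step 5: alpha = 0.05. reject H0.

tau_b = 0.6889 (C=38, D=7), p = 0.004687, reject H0.


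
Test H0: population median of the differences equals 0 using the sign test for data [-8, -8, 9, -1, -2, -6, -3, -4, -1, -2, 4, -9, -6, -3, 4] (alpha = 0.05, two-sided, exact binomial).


Step 1: Discard zero differences. Original n = 15; n_eff = number of nonzero differences = 15.
Nonzero differences (with sign): -8, -8, +9, -1, -2, -6, -3, -4, -1, -2, +4, -9, -6, -3, +4
Step 2: Count signs: positive = 3, negative = 12.
Step 3: Under H0: P(positive) = 0.5, so the number of positives S ~ Bin(15, 0.5).
Step 4: Two-sided exact p-value = sum of Bin(15,0.5) probabilities at or below the observed probability = 0.035156.
Step 5: alpha = 0.05. reject H0.

n_eff = 15, pos = 3, neg = 12, p = 0.035156, reject H0.


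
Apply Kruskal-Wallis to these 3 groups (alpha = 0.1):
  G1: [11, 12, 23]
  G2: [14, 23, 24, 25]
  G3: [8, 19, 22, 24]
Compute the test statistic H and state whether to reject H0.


Step 1: Combine all N = 11 observations and assign midranks.
sorted (value, group, rank): (8,G3,1), (11,G1,2), (12,G1,3), (14,G2,4), (19,G3,5), (22,G3,6), (23,G1,7.5), (23,G2,7.5), (24,G2,9.5), (24,G3,9.5), (25,G2,11)
Step 2: Sum ranks within each group.
R_1 = 12.5 (n_1 = 3)
R_2 = 32 (n_2 = 4)
R_3 = 21.5 (n_3 = 4)
Step 3: H = 12/(N(N+1)) * sum(R_i^2/n_i) - 3(N+1)
     = 12/(11*12) * (12.5^2/3 + 32^2/4 + 21.5^2/4) - 3*12
     = 0.090909 * 423.646 - 36
     = 2.513258.
Step 4: Ties present; correction factor C = 1 - 12/(11^3 - 11) = 0.990909. Corrected H = 2.513258 / 0.990909 = 2.536315.
Step 5: Under H0, H ~ chi^2(2); p-value = 0.281350.
Step 6: alpha = 0.1. fail to reject H0.

H = 2.5363, df = 2, p = 0.281350, fail to reject H0.
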